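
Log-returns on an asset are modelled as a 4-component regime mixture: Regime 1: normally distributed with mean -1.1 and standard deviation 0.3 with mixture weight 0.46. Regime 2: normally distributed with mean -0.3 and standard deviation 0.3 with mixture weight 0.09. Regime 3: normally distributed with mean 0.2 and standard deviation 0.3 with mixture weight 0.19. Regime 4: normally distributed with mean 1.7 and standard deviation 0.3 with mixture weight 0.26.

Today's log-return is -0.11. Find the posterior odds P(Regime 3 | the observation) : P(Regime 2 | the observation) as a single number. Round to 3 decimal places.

Posterior odds = (π_i f_i(x)) / (π_j f_j(x)); the normalising sum cancels.
Evaluate each component's likelihood at the observed value:
  p_1 = 0.0057419
  p_2 = 1.08815
  p_3 = 0.779693
  p_4 = 1.65725e-08
Odds = (0.19/0.09) × (0.779693/1.08815) = 2.11111 × 0.716531 ≈ 1.513

1.513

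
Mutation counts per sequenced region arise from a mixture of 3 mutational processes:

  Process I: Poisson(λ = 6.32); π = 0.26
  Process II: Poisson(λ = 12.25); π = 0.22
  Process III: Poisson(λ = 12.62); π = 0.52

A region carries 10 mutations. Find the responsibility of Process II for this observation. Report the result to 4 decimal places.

By Bayes' theorem, P(k | x) = P(Z=k) f_k(x) / Σ_j P(Z=j) f_j(x).
Evaluate each component's likelihood at the observed value:
  p_I = 0.0504274
  p_II = 0.100344
  p_III = 0.0933328
Unnormalised posteriors:
  P(Z=I)·p_I = 0.26 × 0.0504274 = 0.0131111
  P(Z=II)·p_II = 0.22 × 0.100344 = 0.0220756
  P(Z=III)·p_III = 0.52 × 0.0933328 = 0.048533
Denominator: 0.0131111 + 0.0220756 + 0.048533 = 0.0837198
P(Process II | the observation) = 0.0220756 / 0.0837198 ≈ 0.2637

0.2637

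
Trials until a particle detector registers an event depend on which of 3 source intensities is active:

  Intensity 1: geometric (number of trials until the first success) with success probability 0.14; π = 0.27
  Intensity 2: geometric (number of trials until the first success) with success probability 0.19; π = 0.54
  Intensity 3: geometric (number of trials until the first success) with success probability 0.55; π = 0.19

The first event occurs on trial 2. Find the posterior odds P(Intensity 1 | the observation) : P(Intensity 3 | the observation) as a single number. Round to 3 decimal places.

Since P(k|x) ∝ w_k f_k(x), the posterior odds are w_i f_i(x) / (w_j f_j(x)).
Geometric probabilities:
  L_1 = 0.14·(1−0.14)^1 = 0.14·0.86 = 0.1204
  L_2 = 0.19·(1−0.19)^1 = 0.19·0.81 = 0.1539
  L_3 = 0.55·(1−0.55)^1 = 0.55·0.45 = 0.2475
Posterior odds = (w_1·L_1) / (w_3·L_3) = (0.27·0.1204) / (0.19·0.2475) = 0.032508 / 0.047025 ≈ 0.691

0.691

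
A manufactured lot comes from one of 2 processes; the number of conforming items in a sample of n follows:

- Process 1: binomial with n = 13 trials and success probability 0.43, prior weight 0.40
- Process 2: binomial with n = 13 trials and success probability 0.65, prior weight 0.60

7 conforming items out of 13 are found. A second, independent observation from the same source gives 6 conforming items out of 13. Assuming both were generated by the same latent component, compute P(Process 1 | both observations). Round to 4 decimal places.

0.6372

By Bayes' theorem, P(k | x) = w_k f_k(x) / Σ_j w_j f_j(x).
Since both observations come from the same component, the likelihood for component k is f_k(x₁)·f_k(x₂).
  f_1 = [C(13,7)·0.43^7·0.57^6 = 1716·0.00271819·0.0342964 = 0.159973] × [0.212057] = 0.0339233
  f_2 = [C(13,7)·0.65^7·0.35^6 = 1716·0.0490223·0.00183827 = 0.154639] × [0.0832672] = 0.0128764
Weight by the priors:
  w_1·f_1 = 0.40 × 0.0339233 = 0.0135693
  w_2·f_2 = 0.60 × 0.0128764 = 0.00772581
Normaliser: 0.0135693 + 0.00772581 = 0.0212951
Responsibility of Process 1: 0.0135693 / 0.0212951 ≈ 0.6372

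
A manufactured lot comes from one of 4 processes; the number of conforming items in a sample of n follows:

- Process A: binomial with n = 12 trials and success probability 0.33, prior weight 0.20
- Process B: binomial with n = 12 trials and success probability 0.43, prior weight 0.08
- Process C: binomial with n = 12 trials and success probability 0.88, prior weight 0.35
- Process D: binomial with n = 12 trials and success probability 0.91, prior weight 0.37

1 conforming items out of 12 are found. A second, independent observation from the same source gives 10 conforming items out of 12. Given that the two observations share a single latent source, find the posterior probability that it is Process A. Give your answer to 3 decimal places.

By Bayes' theorem, P(k | x) = π_k f_k(x) / Σ_j π_j f_j(x).
Since both observations come from the same component, the likelihood for component k is f_k(x₁)·f_k(x₂).
  p_A = [C(12,1)·0.33^1·0.67^11 = 12·0.33·0.012213 = 0.0483635] × [0.000453767] = 2.19458e-05
  p_B = [C(12,1)·0.43^1·0.57^11 = 12·0.43·0.00206359 = 0.0106481] × [0.00463424] = 4.93459e-05
  p_C = [C(12,1)·0.88^1·0.12^11 = 12·0.88·7.43008e-11 = 7.84617e-10] × [0.264687] = 2.07678e-10
  p_D = [C(12,1)·0.91^1·0.09^11 = 12·0.91·3.13811e-12 = 3.42681e-11] × [0.208182] = 7.134e-12
Unnormalised posteriors:
  π_A·p_A = 0.20 × 2.19458e-05 = 4.38916e-06
  π_B·p_B = 0.08 × 4.93459e-05 = 3.94767e-06
  π_C·p_C = 0.35 × 2.07678e-10 = 7.26873e-11
  π_D·p_D = 0.37 × 7.134e-12 = 2.63958e-12
Sum: 4.38916e-06 + 3.94767e-06 + 7.26873e-11 + 2.63958e-12 = 8.3369e-06
P(Process A | x₁, x₂) ≈ 0.526

0.526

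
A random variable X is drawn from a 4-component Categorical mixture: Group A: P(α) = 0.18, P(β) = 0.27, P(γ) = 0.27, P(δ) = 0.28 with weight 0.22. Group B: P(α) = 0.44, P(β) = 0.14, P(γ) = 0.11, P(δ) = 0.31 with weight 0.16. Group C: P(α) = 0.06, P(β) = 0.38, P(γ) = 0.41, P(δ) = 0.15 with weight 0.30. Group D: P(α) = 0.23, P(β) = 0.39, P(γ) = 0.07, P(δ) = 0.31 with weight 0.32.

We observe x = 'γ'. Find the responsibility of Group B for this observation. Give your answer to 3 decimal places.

By Bayes' theorem, P(k | x) = π_k f_k(x) / Σ_j π_j f_j(x).
Component likelihoods at x = 'γ':
  f_A = P(γ | comp) = 0.27
  f_B = P(γ | comp) = 0.11
  f_C = P(γ | comp) = 0.41
  f_D = P(γ | comp) = 0.07
Multiply by the mixture weights:
  π_A·f_A = 0.22 × 0.27 = 0.0594
  π_B·f_B = 0.16 × 0.11 = 0.0176
  π_C·f_C = 0.30 × 0.41 = 0.123
  π_D·f_D = 0.32 × 0.07 = 0.0224
Evidence: 0.0594 + 0.0176 + 0.123 + 0.0224 = 0.2224
P(Group B | x) ≈ 0.079

0.079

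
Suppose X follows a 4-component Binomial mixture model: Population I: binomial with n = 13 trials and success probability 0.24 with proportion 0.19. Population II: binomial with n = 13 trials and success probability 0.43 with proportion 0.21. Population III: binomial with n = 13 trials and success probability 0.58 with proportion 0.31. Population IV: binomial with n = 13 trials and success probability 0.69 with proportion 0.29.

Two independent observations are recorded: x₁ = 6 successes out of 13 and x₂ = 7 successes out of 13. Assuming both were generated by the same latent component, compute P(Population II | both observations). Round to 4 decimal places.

Apply Bayes' rule: the posterior for each component is proportional to its prior times its likelihood at x.
Since both observations come from the same component, the likelihood for component k is f_k(x₁)·f_k(x₂).
  L_I = [C(13,6)·0.24^6·0.76^7 = 1716·0.000191103·0.146452 = 0.0480264] × [0.0151662] = 0.000728379
  L_II = [C(13,6)·0.43^6·0.57^7 = 1716·0.00632136·0.019549 = 0.212057] × [0.159973] = 0.0339233
  L_III = [C(13,6)·0.58^6·0.42^7 = 1716·0.0380687·0.00230539 = 0.150602] × [0.207974] = 0.0313213
  L_IV = [C(13,6)·0.69^6·0.31^7 = 1716·0.107918·0.000275126 = 0.0509499] × [0.113405] = 0.00577796
Unnormalised posteriors:
  π_I·L_I = 0.19 × 0.000728379 = 0.000138392
  π_II·L_II = 0.21 × 0.0339233 = 0.00712389
  π_III·L_III = 0.31 × 0.0313213 = 0.00970959
  π_IV·L_IV = 0.29 × 0.00577796 = 0.00167561
Marginal: 0.000138392 + 0.00712389 + 0.00970959 + 0.00167561 = 0.0186475
P(Population II | x₁, x₂) = 0.00712389 / 0.0186475 ≈ 0.3820

0.3820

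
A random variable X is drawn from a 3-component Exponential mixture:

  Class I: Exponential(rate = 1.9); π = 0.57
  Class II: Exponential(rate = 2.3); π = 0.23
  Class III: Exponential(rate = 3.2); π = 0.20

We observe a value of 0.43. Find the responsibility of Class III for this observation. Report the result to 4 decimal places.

0.1932

The responsibility of component k is w_k f_k(x) divided by Σ_j w_j f_j(x).
Evaluate each component's likelihood at the observed value:
  p_I = 0.839334
  p_II = 0.855481
  p_III = 0.808278
Weight by the priors:
  w_I·p_I = 0.57 × 0.839334 = 0.478421
  w_II·p_II = 0.23 × 0.855481 = 0.196761
  w_III·p_III = 0.20 × 0.808278 = 0.161656
Denominator: 0.478421 + 0.196761 + 0.161656 = 0.836837
P(Class III | the observation) ≈ 0.1932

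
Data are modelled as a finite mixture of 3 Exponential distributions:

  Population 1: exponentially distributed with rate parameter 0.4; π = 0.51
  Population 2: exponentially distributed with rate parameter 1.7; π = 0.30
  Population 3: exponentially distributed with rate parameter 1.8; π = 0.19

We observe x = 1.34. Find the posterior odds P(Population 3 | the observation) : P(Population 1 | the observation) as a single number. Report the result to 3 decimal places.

0.257

Since P(k|x) ∝ π_k f_k(x), the posterior odds are π_i f_i(x) / (π_j f_j(x)).
Exponential densities:
  p_1 = 0.234034
  p_2 = 0.174231
  p_3 = 0.161345
0.0306555 / 0.119357 ≈ 0.257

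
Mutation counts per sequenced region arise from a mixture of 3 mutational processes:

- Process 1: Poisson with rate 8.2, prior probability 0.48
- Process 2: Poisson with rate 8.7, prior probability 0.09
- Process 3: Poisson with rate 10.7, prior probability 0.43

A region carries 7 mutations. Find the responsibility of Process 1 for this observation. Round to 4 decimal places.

0.6076

The responsibility of component k is P(Z=k) f_k(x) divided by Σ_j P(Z=j) f_j(x).
Poisson probabilities:
  f_1 = e^(−8.2)·8.2^7/7! = 0.135848
  f_2 = e^(−8.7)·8.7^7/7! = 0.124693
  f_3 = e^(−10.7)·10.7^7/7! = 0.0718298
Unnormalised posteriors:
  P(Z=1)·f_1 = 0.48 × 0.135848 = 0.0652068
  P(Z=2)·f_2 = 0.09 × 0.124693 = 0.0112224
  P(Z=3)·f_3 = 0.43 × 0.0718298 = 0.0308868
Sum: 0.0652068 + 0.0112224 + 0.0308868 = 0.107316
So the posterior for Process 1 is 0.0652068 / 0.107316 ≈ 0.6076.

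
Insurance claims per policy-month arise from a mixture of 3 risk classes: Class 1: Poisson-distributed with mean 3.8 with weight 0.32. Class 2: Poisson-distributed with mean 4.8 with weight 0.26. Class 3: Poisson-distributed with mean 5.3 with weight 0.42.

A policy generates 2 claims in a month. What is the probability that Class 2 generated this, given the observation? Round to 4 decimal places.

By Bayes' theorem, P(k | x) = π_k f_k(x) / Σ_j π_j f_j(x).
Component likelihoods at x = 2 claims:
  p_1 = e^(−3.8)·3.8^2/2! = 0.161517
  p_2 = e^(−4.8)·4.8^2/2! = 0.0948067
  p_3 = e^(−5.3)·5.3^2/2! = 0.0701069
Prior × likelihood for each component:
  π_1·p_1 = 0.32 × 0.161517 = 0.0516854
  π_2·p_2 = 0.26 × 0.0948067 = 0.0246497
  π_3·p_3 = 0.42 × 0.0701069 = 0.0294449
Evidence: 0.0516854 + 0.0246497 + 0.0294449 = 0.10578
So the posterior for Class 2 is 0.0246497 / 0.10578 ≈ 0.2330.

0.2330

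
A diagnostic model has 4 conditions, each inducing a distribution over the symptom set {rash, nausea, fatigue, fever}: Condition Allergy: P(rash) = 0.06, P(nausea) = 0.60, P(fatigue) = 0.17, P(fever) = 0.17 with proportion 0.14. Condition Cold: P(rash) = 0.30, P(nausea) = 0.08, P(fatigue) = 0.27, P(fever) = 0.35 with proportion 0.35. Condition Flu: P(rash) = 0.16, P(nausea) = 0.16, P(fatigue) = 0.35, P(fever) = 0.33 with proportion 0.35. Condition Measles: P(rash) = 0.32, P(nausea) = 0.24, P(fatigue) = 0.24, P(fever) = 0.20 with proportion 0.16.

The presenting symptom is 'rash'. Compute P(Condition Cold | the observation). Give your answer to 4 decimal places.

0.4760

By Bayes' theorem, P(k | x) = π_k f_k(x) / Σ_j π_j f_j(x).
Evaluate each component's likelihood at the observed value:
  L_Allergy = P(rash | comp) = 0.06
  L_Cold = P(rash | comp) = 0.30
  L_Flu = P(rash | comp) = 0.16
  L_Measles = P(rash | comp) = 0.32
Multiply by the mixture weights:
  π_Allergy·L_Allergy = 0.14 × 0.06 = 0.0084
  π_Cold·L_Cold = 0.35 × 0.3 = 0.105
  π_Flu·L_Flu = 0.35 × 0.16 = 0.056
  π_Measles·L_Measles = 0.16 × 0.32 = 0.0512
Marginal: 0.0084 + 0.105 + 0.056 + 0.0512 = 0.2206
Responsibility of Condition Cold: 0.105 / 0.2206 ≈ 0.4760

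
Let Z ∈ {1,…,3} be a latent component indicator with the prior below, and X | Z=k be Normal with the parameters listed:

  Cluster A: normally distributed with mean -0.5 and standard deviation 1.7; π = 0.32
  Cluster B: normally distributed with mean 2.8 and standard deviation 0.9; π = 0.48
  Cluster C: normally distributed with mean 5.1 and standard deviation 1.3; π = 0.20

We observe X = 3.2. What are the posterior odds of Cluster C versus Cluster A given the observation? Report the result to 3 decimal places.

Posterior odds = (π_i f_i(x)) / (π_j f_j(x)); the normalising sum cancels.
Evaluate each component's likelihood at the observed value:
  f_A = (1/(1.7·√(2π)))·exp(−(3.2−-0.5)²/(2·1.7²)) = 0.234672·exp(-2.36851) = 0.02197
  f_B = (1/(0.9·√(2π)))·exp(−(3.2−2.8)²/(2·0.9²)) = 0.443269·exp(-0.09877) = 0.401582
  f_C = (1/(1.3·√(2π)))·exp(−(3.2−5.1)²/(2·1.3²)) = 0.306879·exp(-1.06805) = 0.105468
Posterior odds = (π_C·f_C) / (π_A·f_A) = (0.20·0.105468) / (0.32·0.02197) = 0.0210935 / 0.00703039 ≈ 3.000

3.000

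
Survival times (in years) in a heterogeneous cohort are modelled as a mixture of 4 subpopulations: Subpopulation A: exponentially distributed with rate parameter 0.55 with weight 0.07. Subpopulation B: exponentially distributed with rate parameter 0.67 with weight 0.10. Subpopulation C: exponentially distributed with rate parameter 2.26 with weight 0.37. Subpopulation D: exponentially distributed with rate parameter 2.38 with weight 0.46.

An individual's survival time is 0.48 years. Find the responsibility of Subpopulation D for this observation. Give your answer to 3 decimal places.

By Bayes' theorem, P(k | x) = π_k f_k(x) / Σ_j π_j f_j(x).
Exponential densities:
  L_A = 0.55·e^(−0.55·0.48) = 0.55·e^(−0.2640) = 0.422385
  L_B = 0.67·e^(−0.67·0.48) = 0.67·e^(−0.3216) = 0.485742
  L_C = 2.26·e^(−2.26·0.48) = 2.26·e^(−1.0848) = 0.763811
  L_D = 2.38·e^(−2.38·0.48) = 2.38·e^(−1.1424) = 0.759345
Unnormalised posteriors:
  π_A·L_A = 0.07 × 0.422385 = 0.029567
  π_B·L_B = 0.10 × 0.485742 = 0.0485742
  π_C·L_C = 0.37 × 0.763811 = 0.28261
  π_D·L_D = 0.46 × 0.759345 = 0.349299
Denominator: 0.029567 + 0.0485742 + 0.28261 + 0.349299 = 0.71005
So the posterior for Subpopulation D is 0.349299 / 0.71005 ≈ 0.492.

0.492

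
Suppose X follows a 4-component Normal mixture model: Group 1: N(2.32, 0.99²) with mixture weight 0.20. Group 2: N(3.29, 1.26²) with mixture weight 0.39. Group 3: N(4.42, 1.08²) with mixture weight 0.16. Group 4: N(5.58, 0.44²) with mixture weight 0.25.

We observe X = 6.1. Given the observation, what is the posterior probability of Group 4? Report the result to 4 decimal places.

Apply Bayes' rule: the posterior for each component is proportional to its prior times its likelihood at x.
Evaluate each component's likelihood at the observed value:
  L_1 = (1/(0.99·√(2π)))·exp(−(6.1−2.32)²/(2·0.99²)) = 0.402972·exp(-7.28926) = 0.000275164
  L_2 = (1/(1.26·√(2π)))·exp(−(6.1−3.29)²/(2·1.26²)) = 0.316621·exp(-2.48680) = 0.0263351
  L_3 = (1/(1.08·√(2π)))·exp(−(6.1−4.42)²/(2·1.08²)) = 0.369391·exp(-1.20988) = 0.110165
  L_4 = (1/(0.44·√(2π)))·exp(−(6.1−5.58)²/(2·0.44²)) = 0.906687·exp(-0.69835) = 0.450992
Unnormalised posteriors:
  P(Z=1)·L_1 = 0.20 × 0.000275164 = 5.50327e-05
  P(Z=2)·L_2 = 0.39 × 0.0263351 = 0.0102707
  P(Z=3)·L_3 = 0.16 × 0.110165 = 0.0176264
  P(Z=4)·L_4 = 0.25 × 0.450992 = 0.112748
Evidence: 5.50327e-05 + 0.0102707 + 0.0176264 + 0.112748 = 0.1407
P(Group 4 | data) = 0.112748 / 0.1407 ≈ 0.8013

0.8013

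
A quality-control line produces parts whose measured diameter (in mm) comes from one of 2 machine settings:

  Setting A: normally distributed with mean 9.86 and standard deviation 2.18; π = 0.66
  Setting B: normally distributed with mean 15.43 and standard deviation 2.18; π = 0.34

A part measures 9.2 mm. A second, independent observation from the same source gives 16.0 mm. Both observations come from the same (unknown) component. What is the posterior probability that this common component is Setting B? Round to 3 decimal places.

0.317

The responsibility of component k is π_k f_k(x) divided by Σ_j π_j f_j(x).
Since both observations come from the same component, the likelihood for component k is f_k(x₁)·f_k(x₂).
  p_A = [(1/(2.18·√(2π)))·exp(−(9.2−9.86)²/(2·2.18²)) = 0.183001·exp(-0.04583) = 0.174803] × [0.0034664] = 0.000605939
  p_B = [(1/(2.18·√(2π)))·exp(−(9.2−15.43)²/(2·2.18²)) = 0.183001·exp(-4.08351) = 0.00308326] × [0.176851] = 0.000545278
Prior × likelihood for each component:
  π_A·p_A = 0.66 × 0.000605939 = 0.00039992
  π_B·p_B = 0.34 × 0.000545278 = 0.000185395
Marginal: 0.00039992 + 0.000185395 = 0.000585314
So the posterior for Setting B is 0.000185395 / 0.000585314 ≈ 0.317.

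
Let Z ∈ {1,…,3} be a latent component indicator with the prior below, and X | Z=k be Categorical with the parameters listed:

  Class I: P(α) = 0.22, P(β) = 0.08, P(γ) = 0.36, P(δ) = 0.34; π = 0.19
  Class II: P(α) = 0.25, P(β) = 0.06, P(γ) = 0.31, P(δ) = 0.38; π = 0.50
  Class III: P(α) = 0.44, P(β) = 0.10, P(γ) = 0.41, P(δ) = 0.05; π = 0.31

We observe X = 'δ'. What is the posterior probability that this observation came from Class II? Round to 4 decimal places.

Posterior ∝ prior × likelihood, so P(k | x) ∝ P(Z=k) f_k(x); normalise over all components.
Component likelihoods at x = 'δ':
  L_I = P(δ | comp) = 0.34
  L_II = P(δ | comp) = 0.38
  L_III = P(δ | comp) = 0.05
Weight by the priors:
  P(Z=I)·L_I = 0.19 × 0.34 = 0.0646
  P(Z=II)·L_II = 0.50 × 0.38 = 0.19
  P(Z=III)·L_III = 0.31 × 0.05 = 0.0155
Normaliser: 0.0646 + 0.19 + 0.0155 = 0.2701
P(Class II | x) ≈ 0.7034

0.7034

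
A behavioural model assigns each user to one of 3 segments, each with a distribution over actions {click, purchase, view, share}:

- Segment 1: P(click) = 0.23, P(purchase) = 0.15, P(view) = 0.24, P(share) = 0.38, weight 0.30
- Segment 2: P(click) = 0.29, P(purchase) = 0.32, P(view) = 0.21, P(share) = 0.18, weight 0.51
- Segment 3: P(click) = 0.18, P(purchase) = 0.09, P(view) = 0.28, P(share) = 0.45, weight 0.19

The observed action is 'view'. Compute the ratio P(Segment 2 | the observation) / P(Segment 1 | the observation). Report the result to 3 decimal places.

The posterior odds equal the prior odds times the likelihood ratio: (π_i/π_j)·(f_i(x)/f_j(x)).
Categorical probabilities:
  p_1 = P(view | comp) = 0.24
  p_2 = P(view | comp) = 0.21
  p_3 = P(view | comp) = 0.28
0.1071 / 0.072 ≈ 1.488

1.488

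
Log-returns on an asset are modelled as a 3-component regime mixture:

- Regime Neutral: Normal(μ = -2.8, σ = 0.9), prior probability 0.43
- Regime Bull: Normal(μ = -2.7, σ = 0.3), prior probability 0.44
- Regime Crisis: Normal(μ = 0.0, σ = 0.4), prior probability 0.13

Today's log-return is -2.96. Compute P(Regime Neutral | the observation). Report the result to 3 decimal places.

By Bayes' theorem, P(k | x) = π_k f_k(x) / Σ_j π_j f_j(x).
Normal densities:
  L_Neutral = 0.43632
  L_Bull = 0.913455
  L_Crisis = 1.28194e-12
Unnormalised posteriors:
  π_Neutral·L_Neutral = 0.43 × 0.43632 = 0.187617
  π_Bull·L_Bull = 0.44 × 0.913455 = 0.40192
  π_Crisis·L_Crisis = 0.13 × 1.28194e-12 = 1.66652e-13
Normaliser: 0.187617 + 0.40192 + 1.66652e-13 = 0.589538
So the posterior for Regime Neutral is 0.187617 / 0.589538 ≈ 0.318.

0.318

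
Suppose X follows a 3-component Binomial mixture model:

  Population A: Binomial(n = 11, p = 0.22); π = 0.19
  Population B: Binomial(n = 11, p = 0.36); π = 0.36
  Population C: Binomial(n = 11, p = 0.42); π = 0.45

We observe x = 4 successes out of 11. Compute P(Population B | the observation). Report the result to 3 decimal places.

0.407

By Bayes' theorem, P(k | x) = w_k f_k(x) / Σ_j w_j f_j(x).
Evaluate each component's likelihood at the observed value:
  f_A = 0.13579
  f_B = 0.243772
  f_C = 0.226729
Prior × likelihood for each component:
  w_A·f_A = 0.19 × 0.13579 = 0.0258
  w_B·f_B = 0.36 × 0.243772 = 0.0877579
  w_C·f_C = 0.45 × 0.226729 = 0.102028
Sum: 0.0258 + 0.0877579 + 0.102028 = 0.215586
Responsibility of Population B: 0.0877579 / 0.215586 ≈ 0.407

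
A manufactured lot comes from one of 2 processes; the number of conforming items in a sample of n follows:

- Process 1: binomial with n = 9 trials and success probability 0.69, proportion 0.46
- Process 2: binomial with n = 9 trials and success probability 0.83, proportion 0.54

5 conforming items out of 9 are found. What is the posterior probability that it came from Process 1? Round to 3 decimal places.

0.789

By Bayes' theorem, P(k | x) = π_k f_k(x) / Σ_j π_j f_j(x).
Binomial probabilities:
  f_1 = 0.181996
  f_2 = 0.0414531
Multiply by the mixture weights:
  π_1·f_1 = 0.46 × 0.181996 = 0.0837183
  π_2·f_2 = 0.54 × 0.0414531 = 0.0223847
Marginal: 0.0837183 + 0.0223847 = 0.106103
P(Process 1 | the observation) ≈ 0.789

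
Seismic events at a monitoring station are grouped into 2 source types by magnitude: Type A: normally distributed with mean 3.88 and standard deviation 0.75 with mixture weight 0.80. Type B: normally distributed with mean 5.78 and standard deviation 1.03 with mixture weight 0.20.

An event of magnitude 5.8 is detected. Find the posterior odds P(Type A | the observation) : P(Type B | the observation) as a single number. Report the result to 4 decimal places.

The posterior odds equal the prior odds times the likelihood ratio: (P(Z=i)/P(Z=j))·(f_i(x)/f_j(x)).
Component likelihoods at x = 5.8:
  p_A = (1/(0.75·√(2π)))·exp(−(5.8−3.88)²/(2·0.75²)) = 0.531923·exp(-3.27680) = 0.0200795
  p_B = (1/(1.03·√(2π)))·exp(−(5.8−5.78)²/(2·1.03²)) = 0.387323·exp(-0.00019) = 0.38725
Odds = (0.80/0.20) × (0.0200795/0.38725) = 4 × 0.0518515 ≈ 0.2074

0.2074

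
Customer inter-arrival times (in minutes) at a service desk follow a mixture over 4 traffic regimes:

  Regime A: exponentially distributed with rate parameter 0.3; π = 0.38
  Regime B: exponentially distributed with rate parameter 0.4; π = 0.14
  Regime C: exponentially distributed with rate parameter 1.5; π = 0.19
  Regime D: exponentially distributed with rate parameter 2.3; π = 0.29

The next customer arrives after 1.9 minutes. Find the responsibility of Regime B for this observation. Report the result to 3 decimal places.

P(component k | x) = π_k·f_k(x) / marginal(x), where marginal(x) = Σ_j π_j·f_j(x).
Evaluate each component's likelihood at the observed value:
  p_A = 0.169658
  p_B = 0.187067
  p_C = 0.0867665
  p_D = 0.0290979
Multiply by the mixture weights:
  π_A·p_A = 0.38 × 0.169658 = 0.0644699
  π_B·p_B = 0.14 × 0.187067 = 0.0261893
  π_C·p_C = 0.19 × 0.0867665 = 0.0164856
  π_D·p_D = 0.29 × 0.0290979 = 0.00843838
Normaliser: 0.0644699 + 0.0261893 + 0.0164856 + 0.00843838 = 0.115583
So the posterior for Regime B is 0.0261893 / 0.115583 ≈ 0.227.

0.227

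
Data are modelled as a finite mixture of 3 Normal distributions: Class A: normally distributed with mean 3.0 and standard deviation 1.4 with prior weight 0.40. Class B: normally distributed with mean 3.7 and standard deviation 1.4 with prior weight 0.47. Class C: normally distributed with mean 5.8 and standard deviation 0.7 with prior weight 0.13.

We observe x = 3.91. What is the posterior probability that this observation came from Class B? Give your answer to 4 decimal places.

The responsibility of component k is π_k f_k(x) divided by Σ_j π_j f_j(x).
Normal densities:
  L_A = (1/(1.4·√(2π)))·exp(−(3.91−3.0)²/(2·1.4²)) = 0.284959·exp(-0.21125) = 0.230695
  L_B = (1/(1.4·√(2π)))·exp(−(3.91−3.7)²/(2·1.4²)) = 0.284959·exp(-0.01125) = 0.281771
  L_C = (1/(0.7·√(2π)))·exp(−(3.91−5.8)²/(2·0.7²)) = 0.569918·exp(-3.64500) = 0.014887
Multiply by the mixture weights:
  π_A·L_A = 0.40 × 0.230695 = 0.0922778
  π_B·L_B = 0.47 × 0.281771 = 0.132432
  π_C·L_C = 0.13 × 0.014887 = 0.00193532
Sum: 0.0922778 + 0.132432 + 0.00193532 = 0.226645
P(Class B | x) ≈ 0.5843

0.5843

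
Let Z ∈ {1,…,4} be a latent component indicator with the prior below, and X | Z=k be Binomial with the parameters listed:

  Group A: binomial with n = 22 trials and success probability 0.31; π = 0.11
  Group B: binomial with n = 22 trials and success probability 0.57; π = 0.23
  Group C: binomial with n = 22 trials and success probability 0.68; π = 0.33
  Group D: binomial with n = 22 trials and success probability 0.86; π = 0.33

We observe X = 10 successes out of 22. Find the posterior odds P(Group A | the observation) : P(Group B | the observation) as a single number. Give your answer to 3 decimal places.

Since P(k|x) ∝ w_k f_k(x), the posterior odds are w_i f_i(x) / (w_j f_j(x)).
Evaluate each component's likelihood at the observed value:
  L_A = C(22,10)·0.31^10·0.69^12 = 646646·8.19628e-06·0.0116463 = 0.0617266
  L_B = C(22,10)·0.57^10·0.43^12 = 646646·0.00362033·3.99596e-05 = 0.0935485
  L_C = C(22,10)·0.68^10·0.32^12 = 646646·0.0211392·1.15292e-06 = 0.01576
  L_D = C(22,10)·0.86^10·0.14^12 = 646646·0.221302·5.66939e-11 = 8.11311e-06
0.00678993 / 0.0215161 ≈ 0.316

0.316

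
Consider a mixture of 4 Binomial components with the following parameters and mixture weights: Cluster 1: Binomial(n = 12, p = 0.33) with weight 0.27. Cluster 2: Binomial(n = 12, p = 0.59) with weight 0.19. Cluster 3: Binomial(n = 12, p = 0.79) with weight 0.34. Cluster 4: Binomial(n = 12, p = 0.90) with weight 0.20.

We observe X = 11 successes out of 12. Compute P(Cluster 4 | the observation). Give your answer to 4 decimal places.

P(component k | x) = π_k·f_k(x) / marginal(x), where marginal(x) = Σ_j π_j·f_j(x).
Component likelihoods at x = 11 successes out of 12:
  L_1 = 4.06359e-05
  L_2 = 0.0148367
  L_3 = 0.188494
  L_4 = 0.376573
Weight by the priors:
  π_1·L_1 = 0.27 × 4.06359e-05 = 1.09717e-05
  π_2·L_2 = 0.19 × 0.0148367 = 0.00281897
  π_3·L_3 = 0.34 × 0.188494 = 0.0640881
  π_4·L_4 = 0.20 × 0.376573 = 0.0753145
Denominator: 1.09717e-05 + 0.00281897 + 0.0640881 + 0.0753145 = 0.142233
So the posterior for Cluster 4 is 0.0753145 / 0.142233 ≈ 0.5295.

0.5295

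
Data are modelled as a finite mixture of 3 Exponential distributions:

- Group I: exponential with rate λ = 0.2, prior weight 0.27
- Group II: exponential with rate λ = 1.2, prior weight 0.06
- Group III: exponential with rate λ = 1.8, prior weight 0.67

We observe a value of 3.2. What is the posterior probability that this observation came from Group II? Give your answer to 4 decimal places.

By Bayes' theorem, P(k | x) = P(Z=k) f_k(x) / Σ_j P(Z=j) f_j(x).
Evaluate each component's likelihood at the observed value:
  p_I = 0.105458
  p_II = 0.0257923
  p_III = 0.005672
Unnormalised posteriors:
  P(Z=I)·p_I = 0.27 × 0.105458 = 0.0284738
  P(Z=II)·p_II = 0.06 × 0.0257923 = 0.00154754
  P(Z=III)·p_III = 0.67 × 0.005672 = 0.00380024
Denominator: 0.0284738 + 0.00154754 + 0.00380024 = 0.0338216
Responsibility of Group II: 0.00154754 / 0.0338216 ≈ 0.0458

0.0458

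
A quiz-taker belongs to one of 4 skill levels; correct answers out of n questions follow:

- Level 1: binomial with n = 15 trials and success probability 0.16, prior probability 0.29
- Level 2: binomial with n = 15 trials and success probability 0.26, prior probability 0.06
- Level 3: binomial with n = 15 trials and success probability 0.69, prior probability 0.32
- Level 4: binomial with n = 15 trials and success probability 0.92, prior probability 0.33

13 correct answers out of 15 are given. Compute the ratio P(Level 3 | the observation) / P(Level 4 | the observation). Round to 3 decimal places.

Since P(k|x) ∝ π_k f_k(x), the posterior odds are π_i f_i(x) / (π_j f_j(x)).
Binomial probabilities:
  p_1 = C(15,13)·0.16^13·0.84^2 = 105·4.5036e-11·0.7056 = 3.33663e-09
  p_2 = C(15,13)·0.26^13·0.74^2 = 105·2.48115e-08·0.5476 = 1.42661e-06
  p_3 = C(15,13)·0.69^13·0.31^2 = 105·0.00803597·0.0961 = 0.0810869
  p_4 = C(15,13)·0.92^13·0.08^2 = 105·0.338253·0.0064 = 0.227306
0.0259478 / 0.075011 ≈ 0.346

0.346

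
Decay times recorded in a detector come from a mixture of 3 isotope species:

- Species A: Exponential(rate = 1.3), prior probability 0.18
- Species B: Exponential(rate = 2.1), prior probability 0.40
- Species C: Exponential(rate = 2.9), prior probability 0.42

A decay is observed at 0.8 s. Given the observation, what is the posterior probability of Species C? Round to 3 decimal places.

0.333

By Bayes' theorem, P(k | x) = w_k f_k(x) / Σ_j w_j f_j(x).
Evaluate each component's likelihood at the observed value:
  L_A = 0.459491
  L_B = 0.391385
  L_C = 0.284993
Weight by the priors:
  w_A·L_A = 0.18 × 0.459491 = 0.0827084
  w_B·L_B = 0.40 × 0.391385 = 0.156554
  w_C·L_C = 0.42 × 0.284993 = 0.119697
Normaliser: 0.0827084 + 0.156554 + 0.119697 = 0.35896
P(Species C | x) = 0.119697 / 0.35896 ≈ 0.333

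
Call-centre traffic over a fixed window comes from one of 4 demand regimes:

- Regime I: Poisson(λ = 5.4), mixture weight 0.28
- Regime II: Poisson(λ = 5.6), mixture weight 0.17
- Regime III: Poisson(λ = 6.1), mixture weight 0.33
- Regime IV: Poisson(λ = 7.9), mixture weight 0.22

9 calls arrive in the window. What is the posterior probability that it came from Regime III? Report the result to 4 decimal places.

Posterior ∝ prior × likelihood, so P(k | x) ∝ w_k f_k(x); normalise over all components.
Poisson probabilities:
  L_I = e^(−5.4)·5.4^9/9! = 0.0485949
  L_II = e^(−5.6)·5.6^9/9! = 0.0551925
  L_III = e^(−6.1)·6.1^9/9! = 0.0722785
  L_IV = e^(−7.9)·7.9^9/9! = 0.122449
Multiply by the mixture weights:
  w_I·L_I = 0.28 × 0.0485949 = 0.0136066
  w_II·L_II = 0.17 × 0.0551925 = 0.00938273
  w_III·L_III = 0.33 × 0.0722785 = 0.0238519
  w_IV·L_IV = 0.22 × 0.122449 = 0.0269387
Sum: 0.0136066 + 0.00938273 + 0.0238519 + 0.0269387 = 0.0737799
P(Regime III | 9 calls) ≈ 0.3233

0.3233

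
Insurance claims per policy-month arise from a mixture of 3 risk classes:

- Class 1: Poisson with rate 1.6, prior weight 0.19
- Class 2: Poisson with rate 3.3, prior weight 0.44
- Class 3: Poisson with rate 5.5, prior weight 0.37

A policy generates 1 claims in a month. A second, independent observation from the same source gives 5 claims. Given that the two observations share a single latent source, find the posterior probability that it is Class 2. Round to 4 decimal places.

Posterior ∝ prior × likelihood, so P(k | x) ∝ w_k f_k(x); normalise over all components.
Since both observations come from the same component, the likelihood for component k is f_k(x₁)·f_k(x₂).
  L_1 = [e^(−1.6)·1.6^1/1! = 0.323034] × [0.017642] = 0.00569897
  L_2 = [e^(−3.3)·3.3^1/1! = 0.121714] × [0.120286] = 0.0146406
  L_3 = [e^(−5.5)·5.5^1/1! = 0.0224772] × [0.171401] = 0.00385261
Multiply by the mixture weights:
  w_1·L_1 = 0.19 × 0.00569897 = 0.0010828
  w_2·L_2 = 0.44 × 0.0146406 = 0.00644186
  w_3·L_3 = 0.37 × 0.00385261 = 0.00142547
Normaliser: 0.0010828 + 0.00644186 + 0.00142547 = 0.00895013
P(Class 2 | x₁,x₂) ≈ 0.7198

0.7198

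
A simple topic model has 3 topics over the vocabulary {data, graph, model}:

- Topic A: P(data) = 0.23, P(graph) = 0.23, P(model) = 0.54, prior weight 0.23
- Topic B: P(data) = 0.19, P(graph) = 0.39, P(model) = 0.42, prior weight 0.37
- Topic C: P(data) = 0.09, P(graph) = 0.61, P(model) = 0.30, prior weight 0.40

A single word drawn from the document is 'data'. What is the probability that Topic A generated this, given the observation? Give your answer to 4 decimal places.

0.3323

P(component k | x) = w_k·f_k(x) / marginal(x), where marginal(x) = Σ_j w_j·f_j(x).
Categorical probabilities:
  L_A = P(data | comp) = 0.23
  L_B = P(data | comp) = 0.19
  L_C = P(data | comp) = 0.09
Weight by the priors:
  w_A·L_A = 0.23 × 0.23 = 0.0529
  w_B·L_B = 0.37 × 0.19 = 0.0703
  w_C·L_C = 0.40 × 0.09 = 0.036
Marginal: 0.0529 + 0.0703 + 0.036 = 0.1592
P(Topic A | x) = 0.0529 / 0.1592 ≈ 0.3323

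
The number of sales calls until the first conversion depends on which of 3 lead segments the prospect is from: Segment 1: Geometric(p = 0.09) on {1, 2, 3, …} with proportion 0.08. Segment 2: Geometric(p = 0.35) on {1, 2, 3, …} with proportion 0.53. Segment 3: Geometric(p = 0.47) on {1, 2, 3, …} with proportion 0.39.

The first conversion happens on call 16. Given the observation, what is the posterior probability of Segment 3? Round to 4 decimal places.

0.0065

By Bayes' theorem, P(k | x) = π_k f_k(x) / Σ_j π_j f_j(x).
Geometric probabilities:
  L_1 = 0.0218707
  L_2 = 0.000546724
  L_3 = 3.43745e-05
Prior × likelihood for each component:
  π_1·L_1 = 0.08 × 0.0218707 = 0.00174966
  π_2·L_2 = 0.53 × 0.000546724 = 0.000289764
  π_3·L_3 = 0.39 × 3.43745e-05 = 1.3406e-05
Denominator: 0.00174966 + 0.000289764 + 1.3406e-05 = 0.00205283
So the posterior for Segment 3 is 1.3406e-05 / 0.00205283 ≈ 0.0065.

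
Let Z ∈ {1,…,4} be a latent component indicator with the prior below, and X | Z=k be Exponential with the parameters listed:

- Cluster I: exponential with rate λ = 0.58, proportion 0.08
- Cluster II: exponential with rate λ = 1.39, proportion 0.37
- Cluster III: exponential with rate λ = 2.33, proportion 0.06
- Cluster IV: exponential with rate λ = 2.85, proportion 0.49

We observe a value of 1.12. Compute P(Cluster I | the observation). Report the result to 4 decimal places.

P(component k | x) = w_k·f_k(x) / marginal(x), where marginal(x) = Σ_j w_j·f_j(x).
Exponential densities:
  f_I = 0.302908
  f_II = 0.293025
  f_III = 0.171404
  f_IV = 0.117105
Multiply by the mixture weights:
  w_I·f_I = 0.08 × 0.302908 = 0.0242326
  w_II·f_II = 0.37 × 0.293025 = 0.108419
  w_III·f_III = 0.06 × 0.171404 = 0.0102842
  w_IV·f_IV = 0.49 × 0.117105 = 0.0573816
Sum: 0.0242326 + 0.108419 + 0.0102842 + 0.0573816 = 0.200318
P(Cluster I | 1.12) = 0.0242326 / 0.200318 ≈ 0.1210

0.1210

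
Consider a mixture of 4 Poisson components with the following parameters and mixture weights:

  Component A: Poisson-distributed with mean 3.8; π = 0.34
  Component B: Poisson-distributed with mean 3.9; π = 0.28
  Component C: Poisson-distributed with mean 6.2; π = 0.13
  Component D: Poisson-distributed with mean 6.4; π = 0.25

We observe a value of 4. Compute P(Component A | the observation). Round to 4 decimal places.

0.3981

The responsibility of component k is P(Z=k) f_k(x) divided by Σ_j P(Z=j) f_j(x).
Evaluate each component's likelihood at the observed value:
  f_A = e^(−3.8)·3.8^4/4! = 0.194359
  f_B = e^(−3.9)·3.9^4/4! = 0.195119
  f_C = e^(−6.2)·6.2^4/4! = 0.124948
  f_D = e^(−6.4)·6.4^4/4! = 0.116151
Unnormalised posteriors:
  P(Z=A)·f_A = 0.34 × 0.194359 = 0.066082
  P(Z=B)·f_B = 0.28 × 0.195119 = 0.0546332
  P(Z=C)·f_C = 0.13 × 0.124948 = 0.0162433
  P(Z=D)·f_D = 0.25 × 0.116151 = 0.0290378
Sum: 0.066082 + 0.0546332 + 0.0162433 + 0.0290378 = 0.165996
Responsibility of Component A: 0.066082 / 0.165996 ≈ 0.3981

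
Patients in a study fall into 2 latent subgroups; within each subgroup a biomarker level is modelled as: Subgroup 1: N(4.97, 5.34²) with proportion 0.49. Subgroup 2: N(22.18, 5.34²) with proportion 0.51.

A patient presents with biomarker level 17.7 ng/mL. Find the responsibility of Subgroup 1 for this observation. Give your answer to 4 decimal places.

0.0738

Apply Bayes' rule: the posterior for each component is proportional to its prior times its likelihood at x.
Component likelihoods at x = 17.7 ng/mL:
  f_1 = 0.00435844
  f_2 = 0.0525451
Multiply by the mixture weights:
  π_1·f_1 = 0.49 × 0.00435844 = 0.00213563
  π_2·f_2 = 0.51 × 0.0525451 = 0.026798
Normaliser: 0.00213563 + 0.026798 = 0.0289336
P(Subgroup 1 | data) ≈ 0.0738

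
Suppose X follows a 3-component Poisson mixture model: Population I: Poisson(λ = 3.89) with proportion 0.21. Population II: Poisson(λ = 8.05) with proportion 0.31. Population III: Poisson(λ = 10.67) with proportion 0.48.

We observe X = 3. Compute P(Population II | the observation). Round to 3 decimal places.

P(component k | x) = π_k·f_k(x) / marginal(x), where marginal(x) = Σ_j π_j·f_j(x).
Component likelihoods at x = 3:
  p_I = 0.200582
  p_II = 0.0277438
  p_III = 0.00470349
Weight by the priors:
  π_I·p_I = 0.21 × 0.200582 = 0.0421222
  π_II·p_II = 0.31 × 0.0277438 = 0.00860058
  π_III·p_III = 0.48 × 0.00470349 = 0.00225767
Normaliser: 0.0421222 + 0.00860058 + 0.00225767 = 0.0529805
P(Population II | data) ≈ 0.162

0.162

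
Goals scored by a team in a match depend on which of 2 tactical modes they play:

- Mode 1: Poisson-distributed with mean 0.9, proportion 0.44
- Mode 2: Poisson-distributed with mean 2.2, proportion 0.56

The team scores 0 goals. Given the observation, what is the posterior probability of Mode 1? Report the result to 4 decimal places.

0.7425

By Bayes' theorem, P(k | x) = w_k f_k(x) / Σ_j w_j f_j(x).
Component likelihoods at x = 0 goals:
  p_1 = e^(−0.9)·0.9^0/0! = 0.40657
  p_2 = e^(−2.2)·2.2^0/0! = 0.110803
Multiply by the mixture weights:
  w_1·p_1 = 0.44 × 0.40657 = 0.178891
  w_2·p_2 = 0.56 × 0.110803 = 0.0620498
Marginal: 0.178891 + 0.0620498 = 0.24094
Responsibility of Mode 1: 0.178891 / 0.24094 ≈ 0.7425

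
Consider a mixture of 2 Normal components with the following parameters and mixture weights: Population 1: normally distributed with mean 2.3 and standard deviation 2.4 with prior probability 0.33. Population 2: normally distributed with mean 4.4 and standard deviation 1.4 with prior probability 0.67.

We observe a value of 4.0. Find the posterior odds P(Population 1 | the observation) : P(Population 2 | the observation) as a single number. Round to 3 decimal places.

0.233

Since P(k|x) ∝ π_k f_k(x), the posterior odds are π_i f_i(x) / (π_j f_j(x)).
Evaluate each component's likelihood at the observed value:
  f_1 = 0.129345
  f_2 = 0.273562
Posterior odds = (π_1·f_1) / (π_2·f_2) = (0.33·0.129345) / (0.67·0.273562) = 0.0426837 / 0.183287 ≈ 0.233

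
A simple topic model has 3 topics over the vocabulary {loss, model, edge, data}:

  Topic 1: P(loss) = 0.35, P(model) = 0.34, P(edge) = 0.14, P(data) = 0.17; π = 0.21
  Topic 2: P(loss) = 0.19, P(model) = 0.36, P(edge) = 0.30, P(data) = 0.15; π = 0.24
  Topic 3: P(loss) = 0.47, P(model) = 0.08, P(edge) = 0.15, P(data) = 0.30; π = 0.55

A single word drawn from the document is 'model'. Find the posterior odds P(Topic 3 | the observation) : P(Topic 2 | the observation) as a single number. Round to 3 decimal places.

The posterior odds equal the prior odds times the likelihood ratio: (w_i/w_j)·(f_i(x)/f_j(x)).
Component likelihoods at x = 'model':
  L_1 = P(model | comp) = 0.34
  L_2 = P(model | comp) = 0.36
  L_3 = P(model | comp) = 0.08
Posterior odds = (w_3·L_3) / (w_2·L_2) = (0.55·0.08) / (0.24·0.36) = 0.044 / 0.0864 ≈ 0.509

0.509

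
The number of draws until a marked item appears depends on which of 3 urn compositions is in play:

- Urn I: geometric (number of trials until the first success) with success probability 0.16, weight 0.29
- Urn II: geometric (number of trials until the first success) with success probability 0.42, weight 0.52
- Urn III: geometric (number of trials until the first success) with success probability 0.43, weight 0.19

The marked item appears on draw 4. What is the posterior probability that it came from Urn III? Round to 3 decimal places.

By Bayes' theorem, P(k | x) = w_k f_k(x) / Σ_j w_j f_j(x).
Evaluate each component's likelihood at the observed value:
  L_I = 0.16·(1−0.16)^3 = 0.16·0.592704 = 0.0948326
  L_II = 0.42·(1−0.42)^3 = 0.42·0.195112 = 0.081947
  L_III = 0.43·(1−0.43)^3 = 0.43·0.185193 = 0.079633
Unnormalised posteriors:
  w_I·L_I = 0.29 × 0.0948326 = 0.0275015
  w_II·L_II = 0.52 × 0.081947 = 0.0426125
  w_III·L_III = 0.19 × 0.079633 = 0.0151303
Evidence: 0.0275015 + 0.0426125 + 0.0151303 = 0.0852442
P(Urn III | data) ≈ 0.177

0.177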